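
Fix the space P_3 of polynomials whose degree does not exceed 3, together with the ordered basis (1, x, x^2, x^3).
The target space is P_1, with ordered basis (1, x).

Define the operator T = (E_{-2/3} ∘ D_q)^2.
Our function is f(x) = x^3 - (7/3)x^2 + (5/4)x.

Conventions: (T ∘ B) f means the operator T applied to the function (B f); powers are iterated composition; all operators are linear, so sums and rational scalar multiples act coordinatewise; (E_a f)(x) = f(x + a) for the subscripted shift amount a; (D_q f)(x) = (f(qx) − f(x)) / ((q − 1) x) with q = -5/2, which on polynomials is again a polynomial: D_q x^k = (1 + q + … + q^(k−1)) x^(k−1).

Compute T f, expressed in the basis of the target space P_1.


the image equals g(x) = -(57/8)x + 23/12

D_q f = (19/4)x^2 + (7/2)x + 5/4
E_{-2/3} D_q f = (19/4)x^2 - (17/6)x + 37/36
D_q (E_{-2/3} ∘ D_q) f = -(57/8)x - 17/6
E_{-2/3} D_q (E_{-2/3} ∘ D_q) f = -(57/8)x + 23/12


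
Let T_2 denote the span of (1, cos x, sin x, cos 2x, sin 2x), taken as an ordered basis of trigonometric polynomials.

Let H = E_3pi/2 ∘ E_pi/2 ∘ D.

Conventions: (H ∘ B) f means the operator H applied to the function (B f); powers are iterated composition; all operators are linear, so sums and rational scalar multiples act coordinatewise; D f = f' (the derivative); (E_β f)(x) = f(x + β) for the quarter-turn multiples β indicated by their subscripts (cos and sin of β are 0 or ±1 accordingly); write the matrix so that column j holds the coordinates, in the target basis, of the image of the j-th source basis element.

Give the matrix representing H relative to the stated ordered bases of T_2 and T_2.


the matrix is [[0, 0, 0, 0, 0]; [0, 0, 1, 0, 0]; [0, -1, 0, 0, 0]; [0, 0, 0, 0, 2]; [0, 0, 0, -2, 0]] (rows listed top to bottom)

image of 1: 0
image of cos x: -sin x
image of sin x: cos x
image of cos 2x: -2sin 2x
image of sin 2x: 2cos 2x
each image's coordinates form column j of the matrix


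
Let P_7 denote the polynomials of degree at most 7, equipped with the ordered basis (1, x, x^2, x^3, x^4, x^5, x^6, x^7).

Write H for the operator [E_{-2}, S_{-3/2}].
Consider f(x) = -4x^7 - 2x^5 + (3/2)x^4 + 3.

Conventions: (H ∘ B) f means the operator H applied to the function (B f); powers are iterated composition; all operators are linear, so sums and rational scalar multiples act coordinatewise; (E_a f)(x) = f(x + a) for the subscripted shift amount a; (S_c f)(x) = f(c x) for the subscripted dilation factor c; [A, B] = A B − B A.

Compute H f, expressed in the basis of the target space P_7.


S_{-3/2} f = (2187/32)x^7 + (243/16)x^5 + (243/32)x^4 + 3
E_{-2} S_{-3/2} f = (2187/32)x^7 - (15309/16)x^6 + (92097/16)x^5 - (616977/32)x^4 + (155277/4)x^3 - (187839/4)x^2 + 31590x - 18219/2
E_{-2} f = -4x^7 + 56x^6 - 338x^5 + (2283/2)x^4 - 2332x^3 + 2884x^2 - 2000x + 603
S_{-3/2} E_{-2} f = (2187/32)x^7 + (5103/8)x^6 + (41067/16)x^5 + (184923/32)x^4 + (15741/2)x^3 + 6489x^2 + 3000x + 603
[E_{-2}, S_{-3/2}] f = -(25515/16)x^6 + (25515/8)x^5 - (200475/8)x^4 + (123795/4)x^3 - (213795/4)x^2 + 28590x - 19425/2

g(x) = -(25515/16)x^6 + (25515/8)x^5 - (200475/8)x^4 + (123795/4)x^3 - (213795/4)x^2 + 28590x - 19425/2


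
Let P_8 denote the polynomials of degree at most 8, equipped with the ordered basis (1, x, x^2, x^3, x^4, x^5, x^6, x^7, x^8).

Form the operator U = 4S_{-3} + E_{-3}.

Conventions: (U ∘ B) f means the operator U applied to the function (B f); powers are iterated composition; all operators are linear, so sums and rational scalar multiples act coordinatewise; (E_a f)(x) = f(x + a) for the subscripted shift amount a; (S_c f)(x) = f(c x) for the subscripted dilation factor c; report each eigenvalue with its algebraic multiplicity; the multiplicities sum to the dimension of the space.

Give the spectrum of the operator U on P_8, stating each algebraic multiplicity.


λ = -8747 (multiplicity 1), λ = -971 (multiplicity 1), λ = -107 (multiplicity 1), λ = -11 (multiplicity 1), λ = 5 (multiplicity 1), λ = 37 (multiplicity 1), λ = 325 (multiplicity 1), λ = 2917 (multiplicity 1), λ = 26245 (multiplicity 1)

image of 1: 5
image of x: -11x - 3
image of x^2: 37x^2 - 6x + 9
image of x^3: -107x^3 - 9x^2 + 27x - 27
image of x^4: 325x^4 - 12x^3 + 54x^2 - 108x + 81
image of x^5: -971x^5 - 15x^4 + 90x^3 - 270x^2 + 405x - 243
image of x^6: 2917x^6 - 18x^5 + 135x^4 - 540x^3 + 1215x^2 - 1458x + 729
image of x^7: -8747x^7 - 21x^6 + 189x^5 - 945x^4 + 2835x^3 - 5103x^2 + 5103x - 2187
image of x^8: 26245x^8 - 24x^7 + 252x^6 - 1512x^5 + 5670x^4 - 13608x^3 + 20412x^2 - 17496x + 6561
the matrix is upper triangular; its diagonal is (5, -11, 37, -107, 325, -971, 2917, -8747, 26245)
for a triangular matrix the eigenvalues are the diagonal entries, with algebraic multiplicity their repetition count


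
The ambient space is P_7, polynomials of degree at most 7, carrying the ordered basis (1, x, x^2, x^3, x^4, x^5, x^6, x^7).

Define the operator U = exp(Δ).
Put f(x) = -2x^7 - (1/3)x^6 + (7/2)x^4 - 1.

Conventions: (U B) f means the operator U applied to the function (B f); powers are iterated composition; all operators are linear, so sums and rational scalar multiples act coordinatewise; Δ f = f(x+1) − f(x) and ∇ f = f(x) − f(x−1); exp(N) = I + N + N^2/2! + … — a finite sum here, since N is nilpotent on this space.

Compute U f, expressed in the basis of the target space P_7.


order-1 term: -14x^6 - 44x^5 - 75x^4 - (188/3)x^3 - 26x^2 - 2x + 7/6
order-2 term: -42x^5 - 215x^4 - 510x^3 - 644x^2 - 422x - 671/6
order-3 term: -70x^4 - (1280/3)x^3 - 1080x^2 - 1296x - 611
order-4 term: -70x^3 - 425x^2 - 930x - 4309/6
order-5 term: -42x^2 - 212x - 285
order-6 term: -14x - 127/3
order-7 term: -2
the series for exp(Δ) f terminates at order 7
exp(Δ) f = -2x^7 - (43/3)x^6 - 86x^5 - (713/2)x^4 - (3208/3)x^3 - 2217x^2 - 2876x - 10621/6

the image equals g(x) = -2x^7 - (43/3)x^6 - 86x^5 - (713/2)x^4 - (3208/3)x^3 - 2217x^2 - 2876x - 10621/6


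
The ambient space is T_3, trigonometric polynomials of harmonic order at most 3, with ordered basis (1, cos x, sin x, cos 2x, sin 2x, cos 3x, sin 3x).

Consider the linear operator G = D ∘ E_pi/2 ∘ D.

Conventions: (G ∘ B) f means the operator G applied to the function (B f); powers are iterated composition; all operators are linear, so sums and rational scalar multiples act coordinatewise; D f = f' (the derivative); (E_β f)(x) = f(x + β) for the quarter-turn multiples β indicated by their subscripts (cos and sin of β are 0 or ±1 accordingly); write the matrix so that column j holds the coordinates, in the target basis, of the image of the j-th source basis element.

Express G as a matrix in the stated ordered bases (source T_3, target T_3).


image of 1: 0
image of cos x: sin x
image of sin x: -cos x
image of cos 2x: 4cos 2x
image of sin 2x: 4sin 2x
image of cos 3x: -9sin 3x
image of sin 3x: 9cos 3x
each image's coordinates form column j of the matrix

the matrix is [[0, 0, 0, 0, 0, 0, 0]; [0, 0, -1, 0, 0, 0, 0]; [0, 1, 0, 0, 0, 0, 0]; [0, 0, 0, 4, 0, 0, 0]; [0, 0, 0, 0, 4, 0, 0]; [0, 0, 0, 0, 0, 0, 9]; [0, 0, 0, 0, 0, -9, 0]] (rows listed top to bottom)


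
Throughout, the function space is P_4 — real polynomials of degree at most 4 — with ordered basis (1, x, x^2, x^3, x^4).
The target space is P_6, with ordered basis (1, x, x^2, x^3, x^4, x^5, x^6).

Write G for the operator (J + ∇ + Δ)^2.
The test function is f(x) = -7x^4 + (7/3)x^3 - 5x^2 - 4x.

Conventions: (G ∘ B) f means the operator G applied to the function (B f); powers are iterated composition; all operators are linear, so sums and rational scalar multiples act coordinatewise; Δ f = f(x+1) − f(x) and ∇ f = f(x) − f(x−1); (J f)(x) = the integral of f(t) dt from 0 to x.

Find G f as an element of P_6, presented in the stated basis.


J f = -(7/5)x^5 + (7/12)x^4 - (5/3)x^3 - 2x^2
∇ f = -28x^3 + 49x^2 - 45x + 31/3
Δ f = -28x^3 - 35x^2 - 31x - 41/3
(J + ∇ + Δ) f = -(7/5)x^5 + (7/12)x^4 - (173/3)x^3 + 12x^2 - 76x - 10/3
J (J + ∇ + Δ) f = -(7/30)x^6 + (7/60)x^5 - (173/12)x^4 + 4x^3 - 38x^2 - (10/3)x
∇ (J + ∇ + Δ) f = -7x^4 + (49/3)x^3 - (381/2)x^2 + (619/3)x - 2953/20
Δ (J + ∇ + Δ) f = -7x^4 - (35/3)x^3 - (367/2)x^2 - (461/3)x - 7349/60
(J + ∇ + Δ) (J + ∇ + Δ) f = -(7/30)x^6 + (7/60)x^5 - (341/12)x^4 + (26/3)x^3 - 412x^2 + (148/3)x - 4052/15

the image equals g(x) = -(7/30)x^6 + (7/60)x^5 - (341/12)x^4 + (26/3)x^3 - 412x^2 + (148/3)x - 4052/15


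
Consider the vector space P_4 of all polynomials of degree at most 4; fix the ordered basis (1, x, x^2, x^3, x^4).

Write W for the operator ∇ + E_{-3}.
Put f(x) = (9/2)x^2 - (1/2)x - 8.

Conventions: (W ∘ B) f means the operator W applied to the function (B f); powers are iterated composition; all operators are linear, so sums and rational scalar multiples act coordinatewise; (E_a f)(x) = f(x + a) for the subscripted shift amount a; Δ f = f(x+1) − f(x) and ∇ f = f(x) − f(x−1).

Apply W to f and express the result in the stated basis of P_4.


the image equals g(x) = (9/2)x^2 - (37/2)x + 29

∇ f = 9x - 5
E_{-3} f = (9/2)x^2 - (55/2)x + 34
(∇ + E_{-3}) f = (9/2)x^2 - (37/2)x + 29


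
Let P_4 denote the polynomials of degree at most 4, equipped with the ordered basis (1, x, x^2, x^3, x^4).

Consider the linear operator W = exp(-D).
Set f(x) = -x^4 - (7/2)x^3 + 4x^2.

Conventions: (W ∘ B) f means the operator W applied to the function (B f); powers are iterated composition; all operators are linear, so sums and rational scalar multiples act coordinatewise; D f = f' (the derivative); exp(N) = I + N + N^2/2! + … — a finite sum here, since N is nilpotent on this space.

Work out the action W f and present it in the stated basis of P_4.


the result is g(x) = -x^4 + (1/2)x^3 + (17/2)x^2 - (29/2)x + 13/2

order-1 term: 4x^3 + (21/2)x^2 - 8x
order-2 term: -6x^2 - (21/2)x + 4
order-3 term: 4x + 7/2
order-4 term: -1
the series for exp(-D) f terminates at order 4
exp(-D) f = -x^4 + (1/2)x^3 + (17/2)x^2 - (29/2)x + 13/2


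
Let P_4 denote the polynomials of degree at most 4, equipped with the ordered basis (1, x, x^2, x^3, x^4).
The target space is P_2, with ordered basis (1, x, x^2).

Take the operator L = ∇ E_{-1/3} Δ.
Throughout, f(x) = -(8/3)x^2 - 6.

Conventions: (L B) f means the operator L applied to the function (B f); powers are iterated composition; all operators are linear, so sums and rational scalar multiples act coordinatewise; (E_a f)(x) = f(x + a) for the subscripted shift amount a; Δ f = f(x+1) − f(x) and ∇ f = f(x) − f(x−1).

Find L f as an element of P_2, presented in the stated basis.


the image equals g(x) = -16/3

Δ f = -(16/3)x - 8/3
E_{-1/3} Δ f = -(16/3)x - 8/9
∇ E_{-1/3} Δ f = -16/3


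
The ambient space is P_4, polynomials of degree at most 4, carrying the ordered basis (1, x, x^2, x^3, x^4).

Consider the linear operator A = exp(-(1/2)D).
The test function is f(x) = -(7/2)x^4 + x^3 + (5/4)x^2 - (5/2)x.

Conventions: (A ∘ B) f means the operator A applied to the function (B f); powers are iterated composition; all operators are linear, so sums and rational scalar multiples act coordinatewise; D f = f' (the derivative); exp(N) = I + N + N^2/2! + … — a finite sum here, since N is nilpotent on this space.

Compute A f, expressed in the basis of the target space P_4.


g(x) = -(7/2)x^4 + 8x^3 - (11/2)x^2 - (5/4)x + 39/32

order-1 term: 7x^3 - (3/2)x^2 - (5/4)x + 5/4
order-2 term: -(21/4)x^2 + (3/4)x + 5/16
order-3 term: (7/4)x - 1/8
order-4 term: -7/32
the series for exp(-(1/2)D) f terminates at order 4
exp(-(1/2)D) f = -(7/2)x^4 + 8x^3 - (11/2)x^2 - (5/4)x + 39/32


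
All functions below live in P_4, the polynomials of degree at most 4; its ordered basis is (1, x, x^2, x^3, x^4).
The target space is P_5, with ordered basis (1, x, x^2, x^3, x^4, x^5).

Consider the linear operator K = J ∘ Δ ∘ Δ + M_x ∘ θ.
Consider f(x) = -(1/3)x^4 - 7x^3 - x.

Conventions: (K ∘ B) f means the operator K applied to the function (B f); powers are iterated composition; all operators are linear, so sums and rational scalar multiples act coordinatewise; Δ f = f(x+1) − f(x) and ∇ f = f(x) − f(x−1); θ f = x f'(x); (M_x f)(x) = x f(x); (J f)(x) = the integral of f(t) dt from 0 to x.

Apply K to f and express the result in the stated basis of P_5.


the result is g(x) = -(4/3)x^5 - 21x^4 - (4/3)x^3 - 26x^2 - (140/3)x

Δ f = -(4/3)x^3 - 23x^2 - (67/3)x - 25/3
Δ Δ f = -4x^2 - 50x - 140/3
J Δ Δ f = -(4/3)x^3 - 25x^2 - (140/3)x
θ f = -(4/3)x^4 - 21x^3 - x
M_x θ f = -(4/3)x^5 - 21x^4 - x^2
(J ∘ Δ ∘ Δ + M_x ∘ θ) f = -(4/3)x^5 - 21x^4 - (4/3)x^3 - 26x^2 - (140/3)x


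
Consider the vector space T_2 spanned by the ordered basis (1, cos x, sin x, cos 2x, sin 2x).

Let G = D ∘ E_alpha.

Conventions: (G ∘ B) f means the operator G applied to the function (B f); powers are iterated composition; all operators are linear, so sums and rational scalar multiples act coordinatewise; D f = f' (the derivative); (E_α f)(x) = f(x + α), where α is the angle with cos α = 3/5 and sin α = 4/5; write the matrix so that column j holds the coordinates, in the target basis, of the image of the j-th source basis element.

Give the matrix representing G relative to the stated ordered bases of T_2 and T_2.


image of 1: 0
image of cos x: -(4/5)cos x - (3/5)sin x
image of sin x: (3/5)cos x - (4/5)sin x
image of cos 2x: -(48/25)cos 2x + (14/25)sin 2x
image of sin 2x: -(14/25)cos 2x - (48/25)sin 2x
each image's coordinates form column j of the matrix

the matrix is [[0, 0, 0, 0, 0]; [0, -4/5, 3/5, 0, 0]; [0, -3/5, -4/5, 0, 0]; [0, 0, 0, -48/25, -14/25]; [0, 0, 0, 14/25, -48/25]] (rows listed top to bottom)


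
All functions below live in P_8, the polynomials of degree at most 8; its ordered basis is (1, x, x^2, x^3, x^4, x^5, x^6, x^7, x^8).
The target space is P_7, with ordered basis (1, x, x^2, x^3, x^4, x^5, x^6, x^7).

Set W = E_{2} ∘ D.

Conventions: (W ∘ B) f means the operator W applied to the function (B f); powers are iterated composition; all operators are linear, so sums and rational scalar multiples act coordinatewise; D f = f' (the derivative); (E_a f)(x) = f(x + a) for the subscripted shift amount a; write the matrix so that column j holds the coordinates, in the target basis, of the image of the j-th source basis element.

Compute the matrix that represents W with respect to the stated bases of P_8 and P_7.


image of 1: 0
image of x: 1
image of x^2: 2x + 4
image of x^3: 3x^2 + 12x + 12
image of x^4: 4x^3 + 24x^2 + 48x + 32
image of x^5: 5x^4 + 40x^3 + 120x^2 + 160x + 80
image of x^6: 6x^5 + 60x^4 + 240x^3 + 480x^2 + 480x + 192
image of x^7: 7x^6 + 84x^5 + 420x^4 + 1120x^3 + 1680x^2 + 1344x + 448
image of x^8: 8x^7 + 112x^6 + 672x^5 + 2240x^4 + 4480x^3 + 5376x^2 + 3584x + 1024
each image's coordinates form column j of the matrix

the matrix is [[0, 1, 4, 12, 32, 80, 192, 448, 1024]; [0, 0, 2, 12, 48, 160, 480, 1344, 3584]; [0, 0, 0, 3, 24, 120, 480, 1680, 5376]; [0, 0, 0, 0, 4, 40, 240, 1120, 4480]; [0, 0, 0, 0, 0, 5, 60, 420, 2240]; [0, 0, 0, 0, 0, 0, 6, 84, 672]; [0, 0, 0, 0, 0, 0, 0, 7, 112]; [0, 0, 0, 0, 0, 0, 0, 0, 8]] (rows listed top to bottom)


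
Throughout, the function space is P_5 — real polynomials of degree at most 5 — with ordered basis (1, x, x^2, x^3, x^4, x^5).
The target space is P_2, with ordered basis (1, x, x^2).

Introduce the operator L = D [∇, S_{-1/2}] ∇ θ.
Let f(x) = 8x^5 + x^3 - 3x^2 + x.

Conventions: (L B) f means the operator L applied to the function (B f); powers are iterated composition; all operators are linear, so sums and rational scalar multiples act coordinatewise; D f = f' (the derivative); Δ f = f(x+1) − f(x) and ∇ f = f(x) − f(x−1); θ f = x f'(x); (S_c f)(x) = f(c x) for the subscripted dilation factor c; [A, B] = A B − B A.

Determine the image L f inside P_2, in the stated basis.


the image equals g(x) = 450x^2 + 1350x + 3027/2

θ f = 40x^5 + 3x^3 - 6x^2 + x
∇ θ f = 200x^4 - 400x^3 + 409x^2 - 221x + 50
S_{-1/2} (∇ θ) f = (25/2)x^4 + 50x^3 + (409/4)x^2 + (221/2)x + 50
∇ S_{-1/2} (∇ θ) f = 50x^3 + 75x^2 + (209/2)x + 183/4
∇ (∇ θ) f = 800x^3 - 2400x^2 + 2818x - 1230
S_{-1/2} ∇ (∇ θ) f = -100x^3 - 600x^2 - 1409x - 1230
[∇, S_{-1/2}] (∇ θ) f = 150x^3 + 675x^2 + (3027/2)x + 5103/4
D [∇, S_{-1/2}] (∇ θ) f = 450x^2 + 1350x + 3027/2


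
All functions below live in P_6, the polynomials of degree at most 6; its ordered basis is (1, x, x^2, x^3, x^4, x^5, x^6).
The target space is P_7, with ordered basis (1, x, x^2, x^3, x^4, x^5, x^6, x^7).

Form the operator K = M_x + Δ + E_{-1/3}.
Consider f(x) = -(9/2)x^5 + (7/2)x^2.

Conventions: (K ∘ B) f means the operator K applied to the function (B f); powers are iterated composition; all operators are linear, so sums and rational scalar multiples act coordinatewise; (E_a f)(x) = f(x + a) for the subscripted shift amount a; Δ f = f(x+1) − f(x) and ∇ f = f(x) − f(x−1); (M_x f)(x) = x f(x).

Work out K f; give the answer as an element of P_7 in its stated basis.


g(x) = -(9/2)x^6 - (9/2)x^5 - 15x^4 - (93/2)x^3 - (239/6)x^2 - (163/9)x - 16/27

M_x f = -(9/2)x^6 + (7/2)x^3
Δ f = -(45/2)x^4 - 45x^3 - 45x^2 - (31/2)x - 1
E_{-1/3} f = -(9/2)x^5 + (15/2)x^4 - 5x^3 + (31/6)x^2 - (47/18)x + 11/27
(M_x + Δ + E_{-1/3}) f = -(9/2)x^6 - (9/2)x^5 - 15x^4 - (93/2)x^3 - (239/6)x^2 - (163/9)x - 16/27


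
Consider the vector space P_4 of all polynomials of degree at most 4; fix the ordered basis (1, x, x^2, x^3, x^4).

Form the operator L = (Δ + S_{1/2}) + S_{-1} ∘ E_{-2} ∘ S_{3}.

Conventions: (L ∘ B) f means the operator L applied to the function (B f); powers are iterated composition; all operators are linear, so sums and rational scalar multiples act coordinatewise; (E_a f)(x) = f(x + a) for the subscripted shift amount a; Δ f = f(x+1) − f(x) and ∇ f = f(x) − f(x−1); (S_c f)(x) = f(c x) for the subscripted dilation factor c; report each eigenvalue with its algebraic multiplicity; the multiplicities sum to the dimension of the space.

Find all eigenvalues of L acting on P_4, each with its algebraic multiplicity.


image of 1: 2
image of x: -(5/2)x - 5
image of x^2: (37/4)x^2 + 38x + 37
image of x^3: -(215/8)x^3 - 159x^2 - 321x - 215
image of x^4: (1297/16)x^4 + 652x^3 + 1950x^2 + 2596x + 1297
the matrix is upper triangular; its diagonal is (2, -5/2, 37/4, -215/8, 1297/16)
for a triangular matrix the eigenvalues are the diagonal entries, with algebraic multiplicity their repetition count

λ = -215/8 (multiplicity 1), λ = -5/2 (multiplicity 1), λ = 2 (multiplicity 1), λ = 37/4 (multiplicity 1), λ = 1297/16 (multiplicity 1)


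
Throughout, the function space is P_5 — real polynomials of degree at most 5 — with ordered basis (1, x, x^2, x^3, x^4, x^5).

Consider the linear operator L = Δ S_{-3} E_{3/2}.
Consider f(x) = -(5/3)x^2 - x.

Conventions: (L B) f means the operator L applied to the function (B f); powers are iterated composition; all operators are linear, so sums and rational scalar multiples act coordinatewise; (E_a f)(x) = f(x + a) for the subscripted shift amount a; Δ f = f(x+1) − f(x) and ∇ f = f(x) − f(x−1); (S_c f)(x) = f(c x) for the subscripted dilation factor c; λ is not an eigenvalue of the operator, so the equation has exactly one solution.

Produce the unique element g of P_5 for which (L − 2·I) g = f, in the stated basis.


write g with unknown coordinates in the stated basis and equate coefficients in (L − 2·I) g = f
solving from the highest basis element down gives g = (5/6)x^2 + 8x - 12
check: L g = 15x - 24
so L g − 2·g = -(5/3)x^2 - x = f ✓

the result is g(x) = (5/6)x^2 + 8x - 12


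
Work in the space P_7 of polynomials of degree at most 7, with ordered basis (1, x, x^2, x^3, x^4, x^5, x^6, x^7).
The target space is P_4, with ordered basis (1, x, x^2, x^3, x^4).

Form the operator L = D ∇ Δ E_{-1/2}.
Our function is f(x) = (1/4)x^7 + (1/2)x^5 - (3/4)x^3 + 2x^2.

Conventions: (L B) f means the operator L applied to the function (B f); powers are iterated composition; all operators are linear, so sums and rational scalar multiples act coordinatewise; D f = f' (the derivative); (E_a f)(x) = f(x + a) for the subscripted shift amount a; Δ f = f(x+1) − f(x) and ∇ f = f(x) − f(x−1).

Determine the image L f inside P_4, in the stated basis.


E_{-1/2} f = (1/4)x^7 - (7/8)x^6 + (29/16)x^5 - (75/32)x^4 + (67/64)x^3 + (299/128)x^2 - (609/256)x + 295/512
Δ E_{-1/2} f = (7/4)x^6 + (75/16)x^4 - (43/64)x^2 + 4x - 39/256
∇ Δ E_{-1/2} f = (21/2)x^5 - (105/4)x^4 + (215/4)x^3 - (435/8)x^2 + (893/32)x - 113/64
D (∇ Δ E_{-1/2}) f = (105/2)x^4 - 105x^3 + (645/4)x^2 - (435/4)x + 893/32

g(x) = (105/2)x^4 - 105x^3 + (645/4)x^2 - (435/4)x + 893/32


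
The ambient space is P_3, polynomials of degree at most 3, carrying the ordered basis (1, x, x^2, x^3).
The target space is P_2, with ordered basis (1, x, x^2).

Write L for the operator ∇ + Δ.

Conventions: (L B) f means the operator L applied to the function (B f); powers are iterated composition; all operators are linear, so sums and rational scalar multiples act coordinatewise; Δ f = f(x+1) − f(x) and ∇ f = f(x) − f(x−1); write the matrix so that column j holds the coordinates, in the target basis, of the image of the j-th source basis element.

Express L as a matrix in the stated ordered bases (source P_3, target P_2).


image of 1: 0
image of x: 2
image of x^2: 4x
image of x^3: 6x^2 + 2
each image's coordinates form column j of the matrix

the matrix is [[0, 2, 0, 2]; [0, 0, 4, 0]; [0, 0, 0, 6]] (rows listed top to bottom)


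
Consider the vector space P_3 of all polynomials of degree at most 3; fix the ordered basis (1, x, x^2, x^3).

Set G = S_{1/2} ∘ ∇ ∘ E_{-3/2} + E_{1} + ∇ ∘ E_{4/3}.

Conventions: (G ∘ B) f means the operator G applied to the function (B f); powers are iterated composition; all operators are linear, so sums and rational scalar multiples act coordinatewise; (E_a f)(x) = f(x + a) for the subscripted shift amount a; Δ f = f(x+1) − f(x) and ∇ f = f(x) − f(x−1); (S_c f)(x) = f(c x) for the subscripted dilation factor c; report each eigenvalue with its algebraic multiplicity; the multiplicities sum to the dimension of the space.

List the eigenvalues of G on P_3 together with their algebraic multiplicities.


λ = 1 (multiplicity 4)

image of 1: 1
image of x: x + 3
image of x^2: x^2 + 5x - 4/3
image of x^3: x^3 + (27/4)x^2 + 2x + 187/12
the matrix is upper triangular; its diagonal is (1, 1, 1, 1)
for a triangular matrix the eigenvalues are the diagonal entries, with algebraic multiplicity their repetition count


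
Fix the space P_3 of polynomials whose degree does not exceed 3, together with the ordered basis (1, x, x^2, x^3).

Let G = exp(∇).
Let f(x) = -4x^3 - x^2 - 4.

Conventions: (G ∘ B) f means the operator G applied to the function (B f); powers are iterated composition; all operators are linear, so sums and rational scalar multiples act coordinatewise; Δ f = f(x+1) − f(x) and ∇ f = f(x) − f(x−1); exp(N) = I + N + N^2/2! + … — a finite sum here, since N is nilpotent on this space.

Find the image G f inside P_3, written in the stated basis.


order-1 term: -12x^2 + 10x - 3
order-2 term: -12x + 11
order-3 term: -4
the series for exp(∇) f terminates at order 3
exp(∇) f = -4x^3 - 13x^2 - 2x

the image equals g(x) = -4x^3 - 13x^2 - 2x


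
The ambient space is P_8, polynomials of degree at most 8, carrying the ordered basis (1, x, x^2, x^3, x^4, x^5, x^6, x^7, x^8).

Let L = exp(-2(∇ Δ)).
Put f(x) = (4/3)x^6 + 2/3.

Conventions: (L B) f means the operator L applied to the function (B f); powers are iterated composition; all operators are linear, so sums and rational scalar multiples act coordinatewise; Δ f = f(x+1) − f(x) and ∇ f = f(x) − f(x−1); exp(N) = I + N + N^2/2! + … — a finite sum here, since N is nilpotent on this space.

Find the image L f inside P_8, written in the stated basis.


the result is g(x) = (4/3)x^6 - 80x^4 + 880x^2 - 2894/3

order-1 term: -80x^4 - 80x^2 - 16/3
order-2 term: 960x^2 + 320
order-3 term: -1280
the series for exp(-2(∇ Δ)) f terminates at order 3
exp(-2(∇ Δ)) f = (4/3)x^6 - 80x^4 + 880x^2 - 2894/3


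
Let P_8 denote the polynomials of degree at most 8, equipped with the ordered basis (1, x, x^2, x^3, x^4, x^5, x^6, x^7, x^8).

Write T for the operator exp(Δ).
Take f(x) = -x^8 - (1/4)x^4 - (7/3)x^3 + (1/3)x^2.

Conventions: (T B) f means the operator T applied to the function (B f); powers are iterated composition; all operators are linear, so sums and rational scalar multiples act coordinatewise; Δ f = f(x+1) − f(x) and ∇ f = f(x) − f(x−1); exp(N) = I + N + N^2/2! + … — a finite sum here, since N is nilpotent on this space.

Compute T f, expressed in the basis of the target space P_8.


g(x) = -x^8 - 8x^7 - 56x^6 - 280x^5 - (4201/4)x^4 - (8746/3)x^3 - (17081/3)x^2 - (21103/3)x - 16619/4

order-1 term: -8x^7 - 28x^6 - 56x^5 - 70x^4 - 57x^3 - (73/2)x^2 - (46/3)x - 13/4
order-2 term: -28x^6 - 168x^5 - 490x^4 - 840x^3 - (1739/2)x^2 - 514x - 1625/12
order-3 term: -56x^5 - 420x^4 - 1400x^3 - 2520x^2 - 2409x - 5819/6
order-4 term: -70x^4 - 560x^3 - 1820x^2 - 2800x - 6805/4
order-5 term: -56x^3 - 420x^2 - 1120x - 1050
order-6 term: -28x^2 - 168x - 266
order-7 term: -8x - 28
order-8 term: -1
the series for exp(Δ) f terminates at order 8
exp(Δ) f = -x^8 - 8x^7 - 56x^6 - 280x^5 - (4201/4)x^4 - (8746/3)x^3 - (17081/3)x^2 - (21103/3)x - 16619/4


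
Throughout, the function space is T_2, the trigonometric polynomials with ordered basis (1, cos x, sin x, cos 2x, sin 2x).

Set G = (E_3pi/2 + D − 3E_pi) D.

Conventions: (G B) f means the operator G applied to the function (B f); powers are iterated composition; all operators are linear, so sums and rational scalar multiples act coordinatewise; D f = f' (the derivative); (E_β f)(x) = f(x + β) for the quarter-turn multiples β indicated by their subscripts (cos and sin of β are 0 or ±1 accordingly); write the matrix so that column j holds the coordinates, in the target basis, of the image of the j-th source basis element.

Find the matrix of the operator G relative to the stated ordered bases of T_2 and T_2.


the matrix is [[0, 0, 0, 0, 0]; [0, 0, 3, 0, 0]; [0, -3, 0, 0, 0]; [0, 0, 0, -4, -8]; [0, 0, 0, 8, -4]] (rows listed top to bottom)

image of 1: 0
image of cos x: -3sin x
image of sin x: 3cos x
image of cos 2x: -4cos 2x + 8sin 2x
image of sin 2x: -8cos 2x - 4sin 2x
each image's coordinates form column j of the matrix


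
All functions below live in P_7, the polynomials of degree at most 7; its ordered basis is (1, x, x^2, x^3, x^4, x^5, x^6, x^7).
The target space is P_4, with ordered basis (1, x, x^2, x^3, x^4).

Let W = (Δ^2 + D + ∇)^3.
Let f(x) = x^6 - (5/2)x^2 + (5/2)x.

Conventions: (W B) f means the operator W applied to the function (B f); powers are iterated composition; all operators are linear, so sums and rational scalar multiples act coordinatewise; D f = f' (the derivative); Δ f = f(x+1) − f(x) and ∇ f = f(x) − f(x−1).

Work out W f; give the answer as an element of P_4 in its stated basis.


Δ f = 6x^5 + 15x^4 + 20x^3 + 15x^2 + x + 1
Δ Δ f = 30x^4 + 120x^3 + 210x^2 + 180x + 57
D f = 6x^5 - 5x + 5/2
∇ f = 6x^5 - 15x^4 + 20x^3 - 15x^2 + x + 4
(Δ^2 + D + ∇) f = 12x^5 + 15x^4 + 140x^3 + 195x^2 + 176x + 127/2
Δ (Δ^2 + D + ∇) f = 60x^4 + 180x^3 + 630x^2 + 930x + 538
Δ Δ (Δ^2 + D + ∇) f = 240x^3 + 900x^2 + 2040x + 1800
D (Δ^2 + D + ∇) f = 60x^4 + 60x^3 + 420x^2 + 390x + 176
∇ (Δ^2 + D + ∇) f = 60x^4 - 60x^3 + 450x^2 - 30x + 118
(Δ^2 + D + ∇) (Δ^2 + D + ∇) f = 120x^4 + 240x^3 + 1770x^2 + 2400x + 2094
Δ (Δ^2 + D + ∇) (Δ^2 + D + ∇) f = 480x^3 + 1440x^2 + 4740x + 4530
Δ Δ (Δ^2 + D + ∇) (Δ^2 + D + ∇) f = 1440x^2 + 4320x + 6660
D (Δ^2 + D + ∇) (Δ^2 + D + ∇) f = 480x^3 + 720x^2 + 3540x + 2400
∇ (Δ^2 + D + ∇) (Δ^2 + D + ∇) f = 480x^3 + 3300x + 750
(Δ^2 + D + ∇) (Δ^2 + D + ∇) (Δ^2 + D + ∇) f = 960x^3 + 2160x^2 + 11160x + 9810

g(x) = 960x^3 + 2160x^2 + 11160x + 9810


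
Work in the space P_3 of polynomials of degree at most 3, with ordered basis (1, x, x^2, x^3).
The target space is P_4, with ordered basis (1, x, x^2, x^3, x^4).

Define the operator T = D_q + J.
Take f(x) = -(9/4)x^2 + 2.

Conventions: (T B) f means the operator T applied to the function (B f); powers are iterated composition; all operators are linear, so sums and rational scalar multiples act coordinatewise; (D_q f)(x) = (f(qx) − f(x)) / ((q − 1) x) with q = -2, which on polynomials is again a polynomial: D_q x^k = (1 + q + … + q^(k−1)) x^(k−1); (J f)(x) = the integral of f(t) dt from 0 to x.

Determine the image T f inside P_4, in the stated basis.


the result is g(x) = -(3/4)x^3 + (17/4)x

D_q f = (9/4)x
J f = -(3/4)x^3 + 2x
(D_q + J) f = -(3/4)x^3 + (17/4)x


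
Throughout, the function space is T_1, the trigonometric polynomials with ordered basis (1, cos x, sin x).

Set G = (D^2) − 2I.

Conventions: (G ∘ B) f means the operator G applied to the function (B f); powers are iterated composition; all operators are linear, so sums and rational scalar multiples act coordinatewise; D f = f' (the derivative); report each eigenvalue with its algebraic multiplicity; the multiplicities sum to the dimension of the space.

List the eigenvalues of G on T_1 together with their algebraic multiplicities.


image of 1: -2
image of cos x: -3cos x
image of sin x: -3sin x
the matrix is diagonal; its diagonal is (-2, -3, -3)
for a triangular matrix the eigenvalues are the diagonal entries, with algebraic multiplicity their repetition count

λ = -3 (multiplicity 2), λ = -2 (multiplicity 1)


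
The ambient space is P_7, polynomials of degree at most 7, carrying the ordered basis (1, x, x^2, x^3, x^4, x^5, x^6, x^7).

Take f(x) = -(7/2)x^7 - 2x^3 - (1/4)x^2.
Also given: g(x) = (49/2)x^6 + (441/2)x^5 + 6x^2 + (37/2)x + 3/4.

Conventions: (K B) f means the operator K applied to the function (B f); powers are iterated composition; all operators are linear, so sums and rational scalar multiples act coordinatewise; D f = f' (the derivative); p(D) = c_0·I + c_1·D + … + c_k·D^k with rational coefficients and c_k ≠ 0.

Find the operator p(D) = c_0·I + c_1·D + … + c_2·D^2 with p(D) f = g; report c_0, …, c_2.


D^0 f = -(7/2)x^7 - 2x^3 - (1/4)x^2
D^1 f = -(49/2)x^6 - 6x^2 - (1/2)x
D^2 f = -147x^5 - 12x - 1/2
matching coefficients of g against c_0 f + c_1 Df + … from the top degree down determines the c_i
solution: c_0 = 0, c_1 = -1, c_2 = -3/2

c_0 = 0, c_1 = -1, c_2 = -3/2


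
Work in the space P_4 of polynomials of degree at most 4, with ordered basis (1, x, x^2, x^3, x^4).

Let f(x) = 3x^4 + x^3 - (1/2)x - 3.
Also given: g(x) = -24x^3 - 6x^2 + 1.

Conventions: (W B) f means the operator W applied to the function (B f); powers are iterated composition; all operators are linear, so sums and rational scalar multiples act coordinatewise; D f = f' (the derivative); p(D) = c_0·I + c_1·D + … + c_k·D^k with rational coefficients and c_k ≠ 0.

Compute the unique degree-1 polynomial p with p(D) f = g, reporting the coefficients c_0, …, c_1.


c_0 = 0, c_1 = -2

D^0 f = 3x^4 + x^3 - (1/2)x - 3
D^1 f = 12x^3 + 3x^2 - 1/2
matching coefficients of g against c_0 f + c_1 Df + … from the top degree down determines the c_i
solution: c_0 = 0, c_1 = -2


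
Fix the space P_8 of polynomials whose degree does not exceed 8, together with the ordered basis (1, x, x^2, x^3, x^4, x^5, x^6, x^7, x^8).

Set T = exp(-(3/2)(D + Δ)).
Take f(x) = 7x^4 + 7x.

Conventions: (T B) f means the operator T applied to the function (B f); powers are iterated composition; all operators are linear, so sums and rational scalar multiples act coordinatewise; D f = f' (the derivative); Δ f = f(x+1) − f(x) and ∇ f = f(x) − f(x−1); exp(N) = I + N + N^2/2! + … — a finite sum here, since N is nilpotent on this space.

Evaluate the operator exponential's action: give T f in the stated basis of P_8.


order-1 term: -84x^3 - 63x^2 - 42x - 63/2
order-2 term: 378x^2 + 378x + 693/4
order-3 term: -756x - 567
order-4 term: 567
the series for exp(-(3/2)(D + Δ)) f terminates at order 4
exp(-(3/2)(D + Δ)) f = 7x^4 - 84x^3 + 315x^2 - 413x + 567/4

the image equals g(x) = 7x^4 - 84x^3 + 315x^2 - 413x + 567/4


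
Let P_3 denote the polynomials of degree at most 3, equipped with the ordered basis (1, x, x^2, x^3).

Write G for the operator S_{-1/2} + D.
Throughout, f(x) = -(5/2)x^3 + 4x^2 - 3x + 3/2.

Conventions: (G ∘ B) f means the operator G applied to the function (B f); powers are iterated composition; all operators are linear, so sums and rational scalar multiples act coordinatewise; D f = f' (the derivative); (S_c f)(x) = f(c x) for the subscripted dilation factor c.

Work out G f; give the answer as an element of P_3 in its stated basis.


the result is g(x) = (5/16)x^3 - (13/2)x^2 + (19/2)x - 3/2

S_{-1/2} f = (5/16)x^3 + x^2 + (3/2)x + 3/2
D f = -(15/2)x^2 + 8x - 3
(S_{-1/2} + D) f = (5/16)x^3 - (13/2)x^2 + (19/2)x - 3/2


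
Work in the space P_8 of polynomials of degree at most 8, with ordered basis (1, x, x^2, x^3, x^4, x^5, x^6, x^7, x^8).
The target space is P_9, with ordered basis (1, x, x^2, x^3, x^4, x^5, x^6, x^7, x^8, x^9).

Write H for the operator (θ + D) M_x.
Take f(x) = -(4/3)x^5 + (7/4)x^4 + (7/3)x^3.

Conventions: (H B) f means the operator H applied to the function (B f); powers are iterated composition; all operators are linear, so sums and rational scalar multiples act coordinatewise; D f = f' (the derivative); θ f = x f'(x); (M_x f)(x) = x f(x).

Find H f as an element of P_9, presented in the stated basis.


M_x f = -(4/3)x^6 + (7/4)x^5 + (7/3)x^4
θ M_x f = -8x^6 + (35/4)x^5 + (28/3)x^4
D M_x f = -8x^5 + (35/4)x^4 + (28/3)x^3
(θ + D) M_x f = -8x^6 + (3/4)x^5 + (217/12)x^4 + (28/3)x^3

g(x) = -8x^6 + (3/4)x^5 + (217/12)x^4 + (28/3)x^3


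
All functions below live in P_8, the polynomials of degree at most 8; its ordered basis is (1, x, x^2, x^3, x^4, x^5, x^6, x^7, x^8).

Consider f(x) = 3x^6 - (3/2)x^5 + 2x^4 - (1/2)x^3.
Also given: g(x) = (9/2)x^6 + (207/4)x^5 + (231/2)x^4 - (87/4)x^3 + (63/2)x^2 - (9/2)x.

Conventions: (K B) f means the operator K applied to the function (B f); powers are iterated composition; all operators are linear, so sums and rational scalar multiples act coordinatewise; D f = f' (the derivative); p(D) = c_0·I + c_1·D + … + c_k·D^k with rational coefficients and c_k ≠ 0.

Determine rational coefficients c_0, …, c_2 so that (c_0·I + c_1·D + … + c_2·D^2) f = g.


D^0 f = 3x^6 - (3/2)x^5 + 2x^4 - (1/2)x^3
D^1 f = 18x^5 - (15/2)x^4 + 8x^3 - (3/2)x^2
D^2 f = 90x^4 - 30x^3 + 24x^2 - 3x
matching coefficients of g against c_0 f + c_1 Df + … from the top degree down determines the c_i
solution: c_0 = 3/2, c_1 = 3, c_2 = 3/2

c_0 = 3/2, c_1 = 3, c_2 = 3/2


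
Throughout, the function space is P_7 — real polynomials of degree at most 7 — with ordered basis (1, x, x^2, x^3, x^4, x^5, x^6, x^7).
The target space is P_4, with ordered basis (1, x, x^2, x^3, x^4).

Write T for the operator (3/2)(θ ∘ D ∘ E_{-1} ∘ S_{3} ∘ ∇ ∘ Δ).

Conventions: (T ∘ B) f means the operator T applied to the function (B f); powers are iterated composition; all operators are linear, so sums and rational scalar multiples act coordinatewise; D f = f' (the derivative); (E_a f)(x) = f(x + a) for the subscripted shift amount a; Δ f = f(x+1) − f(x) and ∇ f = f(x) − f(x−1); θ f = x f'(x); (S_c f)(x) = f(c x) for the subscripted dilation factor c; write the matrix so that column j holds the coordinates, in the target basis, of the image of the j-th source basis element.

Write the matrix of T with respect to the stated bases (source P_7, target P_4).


image of 1: 0
image of x: 0
image of x^2: 0
image of x^3: 0
image of x^4: 324x
image of x^5: 4860x^2 - 4860x
image of x^6: 43740x^3 - 87480x^2 + 44550x
image of x^7: 306180x^4 - 918540x^3 + 935550x^2 - 323190x
each image's coordinates form column j of the matrix

the matrix is [[0, 0, 0, 0, 0, 0, 0, 0]; [0, 0, 0, 0, 324, -4860, 44550, -323190]; [0, 0, 0, 0, 0, 4860, -87480, 935550]; [0, 0, 0, 0, 0, 0, 43740, -918540]; [0, 0, 0, 0, 0, 0, 0, 306180]] (rows listed top to bottom)


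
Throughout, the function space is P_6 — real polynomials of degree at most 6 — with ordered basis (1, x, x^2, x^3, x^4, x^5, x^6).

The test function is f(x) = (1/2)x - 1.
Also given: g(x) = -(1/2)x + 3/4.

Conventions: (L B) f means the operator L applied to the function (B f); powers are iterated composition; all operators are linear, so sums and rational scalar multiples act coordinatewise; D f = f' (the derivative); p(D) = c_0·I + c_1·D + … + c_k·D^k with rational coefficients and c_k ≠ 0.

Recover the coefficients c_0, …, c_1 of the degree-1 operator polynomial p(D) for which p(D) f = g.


p(D) = -I − (1/2)·D, i.e. c_0 = -1, c_1 = -1/2

D^0 f = (1/2)x - 1
D^1 f = 1/2
matching coefficients of g against c_0 f + c_1 Df + … from the top degree down determines the c_i
solution: c_0 = -1, c_1 = -1/2


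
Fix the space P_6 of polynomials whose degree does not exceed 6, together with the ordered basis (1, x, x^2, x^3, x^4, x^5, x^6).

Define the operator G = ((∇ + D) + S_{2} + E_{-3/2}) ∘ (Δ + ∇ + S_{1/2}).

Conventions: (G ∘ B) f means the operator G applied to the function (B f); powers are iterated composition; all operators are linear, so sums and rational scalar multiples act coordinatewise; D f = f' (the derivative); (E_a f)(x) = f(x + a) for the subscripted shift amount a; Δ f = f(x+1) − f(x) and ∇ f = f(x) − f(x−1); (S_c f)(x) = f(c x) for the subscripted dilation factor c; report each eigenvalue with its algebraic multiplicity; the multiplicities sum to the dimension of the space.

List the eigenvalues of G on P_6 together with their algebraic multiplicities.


λ = 65/64 (multiplicity 1), λ = 33/32 (multiplicity 1), λ = 17/16 (multiplicity 1), λ = 9/8 (multiplicity 1), λ = 5/4 (multiplicity 1), λ = 3/2 (multiplicity 1), λ = 2 (multiplicity 1)

image of 1: 2
image of x: (3/2)x + 17/4
image of x^2: (5/4)x^2 + (49/4)x + 37/16
image of x^3: (9/8)x^3 + (483/16)x^2 + (207/32)x + 717/64
image of x^4: (17/16)x^4 + (577/8)x^3 + (399/32)x^2 + (1709/32)x - 3775/256
image of x^5: (33/32)x^5 + (10885/64)x^4 + (1305/64)x^3 + (22305/128)x^2 - (38075/512)x + 71085/1024
image of x^6: (65/64)x^6 + (25347/64)x^5 + (7755/256)x^4 + (65185/128)x^3 - (229425/1024)x^2 + (439431/1024)x - 687975/4096
the matrix is upper triangular; its diagonal is (2, 3/2, 5/4, 9/8, 17/16, 33/32, 65/64)
for a triangular matrix the eigenvalues are the diagonal entries, with algebraic multiplicity their repetition count


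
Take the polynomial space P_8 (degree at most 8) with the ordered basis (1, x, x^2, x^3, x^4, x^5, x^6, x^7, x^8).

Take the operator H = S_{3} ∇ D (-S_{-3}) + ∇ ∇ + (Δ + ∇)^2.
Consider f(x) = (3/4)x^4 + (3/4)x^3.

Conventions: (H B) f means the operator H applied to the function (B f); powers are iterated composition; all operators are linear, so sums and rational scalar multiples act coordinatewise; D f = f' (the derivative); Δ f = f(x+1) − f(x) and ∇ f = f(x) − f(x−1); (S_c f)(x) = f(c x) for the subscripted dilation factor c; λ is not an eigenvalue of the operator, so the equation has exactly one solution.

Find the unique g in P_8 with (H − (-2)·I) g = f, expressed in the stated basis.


write g with unknown coordinates in the stated basis and equate coefficients in (H − (-2)·I) g = f
solving from the highest basis element down gives g = (3/8)x^4 + (3/8)x^3 + 1629x^2 - 639x + 105351/16
check: H g = -3258x^2 + 1278x - 105351/8
so H g − (-2)·g = (3/4)x^4 + (3/4)x^3 = f ✓

the result is g(x) = (3/8)x^4 + (3/8)x^3 + 1629x^2 - 639x + 105351/16


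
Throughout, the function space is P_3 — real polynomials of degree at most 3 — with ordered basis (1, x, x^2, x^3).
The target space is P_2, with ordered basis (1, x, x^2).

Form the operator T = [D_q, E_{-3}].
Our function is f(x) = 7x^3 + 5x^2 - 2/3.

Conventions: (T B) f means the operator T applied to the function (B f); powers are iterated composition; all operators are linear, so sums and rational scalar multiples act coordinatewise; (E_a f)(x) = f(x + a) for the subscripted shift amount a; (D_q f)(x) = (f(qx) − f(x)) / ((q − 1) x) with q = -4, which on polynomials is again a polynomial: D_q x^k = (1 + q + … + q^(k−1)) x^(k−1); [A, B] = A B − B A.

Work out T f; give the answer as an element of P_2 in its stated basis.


g(x) = 735x - 705

E_{-3} f = 7x^3 - 58x^2 + 159x - 434/3
D_q E_{-3} f = 91x^2 + 174x + 159
D_q f = 91x^2 - 15x
E_{-3} D_q f = 91x^2 - 561x + 864
[D_q, E_{-3}] f = 735x - 705
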